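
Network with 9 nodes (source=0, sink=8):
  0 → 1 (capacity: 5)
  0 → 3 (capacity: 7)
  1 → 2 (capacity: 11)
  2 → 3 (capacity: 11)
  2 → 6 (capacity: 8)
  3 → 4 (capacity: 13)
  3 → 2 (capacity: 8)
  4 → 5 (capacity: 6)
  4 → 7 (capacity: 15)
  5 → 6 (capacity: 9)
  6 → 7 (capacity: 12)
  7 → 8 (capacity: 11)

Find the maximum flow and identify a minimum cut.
Max flow = 11, Min cut edges: (7,8)

Maximum flow: 11
Minimum cut: (7,8)
Partition: S = [0, 1, 2, 3, 4, 5, 6, 7], T = [8]

Max-flow min-cut theorem verified: both equal 11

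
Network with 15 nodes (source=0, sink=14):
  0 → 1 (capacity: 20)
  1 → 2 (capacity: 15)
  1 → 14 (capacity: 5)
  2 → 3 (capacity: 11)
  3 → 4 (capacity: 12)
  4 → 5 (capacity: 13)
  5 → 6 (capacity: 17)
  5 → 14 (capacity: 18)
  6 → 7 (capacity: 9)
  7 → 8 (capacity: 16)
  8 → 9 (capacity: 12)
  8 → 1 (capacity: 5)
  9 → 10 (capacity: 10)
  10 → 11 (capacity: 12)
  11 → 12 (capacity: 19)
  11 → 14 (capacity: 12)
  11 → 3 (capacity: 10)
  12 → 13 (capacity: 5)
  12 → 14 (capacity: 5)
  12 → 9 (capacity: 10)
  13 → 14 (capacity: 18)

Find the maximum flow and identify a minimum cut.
Max flow = 16, Min cut edges: (1,14), (2,3)

Maximum flow: 16
Minimum cut: (1,14), (2,3)
Partition: S = [0, 1, 2], T = [3, 4, 5, 6, 7, 8, 9, 10, 11, 12, 13, 14]

Max-flow min-cut theorem verified: both equal 16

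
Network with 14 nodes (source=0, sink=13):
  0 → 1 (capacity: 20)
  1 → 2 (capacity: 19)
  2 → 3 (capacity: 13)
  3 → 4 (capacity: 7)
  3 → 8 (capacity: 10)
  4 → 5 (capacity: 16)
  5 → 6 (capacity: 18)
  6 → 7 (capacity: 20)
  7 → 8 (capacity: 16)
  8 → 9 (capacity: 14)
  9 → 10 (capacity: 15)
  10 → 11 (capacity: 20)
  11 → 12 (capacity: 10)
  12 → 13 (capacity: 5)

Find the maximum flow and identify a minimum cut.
Max flow = 5, Min cut edges: (12,13)

Maximum flow: 5
Minimum cut: (12,13)
Partition: S = [0, 1, 2, 3, 4, 5, 6, 7, 8, 9, 10, 11, 12], T = [13]

Max-flow min-cut theorem verified: both equal 5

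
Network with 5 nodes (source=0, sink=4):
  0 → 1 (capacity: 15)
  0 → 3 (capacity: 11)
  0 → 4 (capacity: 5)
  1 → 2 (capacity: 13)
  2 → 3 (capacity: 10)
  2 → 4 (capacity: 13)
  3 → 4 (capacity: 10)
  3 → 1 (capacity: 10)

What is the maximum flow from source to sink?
Maximum flow = 28

Max flow: 28

Flow assignment:
  0 → 1: 13/15
  0 → 3: 10/11
  0 → 4: 5/5
  1 → 2: 13/13
  2 → 4: 13/13
  3 → 4: 10/10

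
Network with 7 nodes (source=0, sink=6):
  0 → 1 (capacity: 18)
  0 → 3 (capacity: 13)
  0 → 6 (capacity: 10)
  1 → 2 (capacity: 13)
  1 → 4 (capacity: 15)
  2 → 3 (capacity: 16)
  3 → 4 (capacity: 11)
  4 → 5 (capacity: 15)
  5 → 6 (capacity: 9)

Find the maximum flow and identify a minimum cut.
Max flow = 19, Min cut edges: (0,6), (5,6)

Maximum flow: 19
Minimum cut: (0,6), (5,6)
Partition: S = [0, 1, 2, 3, 4, 5], T = [6]

Max-flow min-cut theorem verified: both equal 19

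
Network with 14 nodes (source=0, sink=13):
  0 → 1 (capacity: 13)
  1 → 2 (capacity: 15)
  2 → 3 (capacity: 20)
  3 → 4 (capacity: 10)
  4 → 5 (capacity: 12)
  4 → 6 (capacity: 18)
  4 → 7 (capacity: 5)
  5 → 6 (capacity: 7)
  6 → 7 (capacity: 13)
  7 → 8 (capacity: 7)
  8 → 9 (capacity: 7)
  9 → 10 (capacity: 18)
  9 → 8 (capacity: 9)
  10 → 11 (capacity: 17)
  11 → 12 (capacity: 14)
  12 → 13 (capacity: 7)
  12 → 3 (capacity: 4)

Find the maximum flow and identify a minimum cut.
Max flow = 7, Min cut edges: (12,13)

Maximum flow: 7
Minimum cut: (12,13)
Partition: S = [0, 1, 2, 3, 4, 5, 6, 7, 8, 9, 10, 11, 12], T = [13]

Max-flow min-cut theorem verified: both equal 7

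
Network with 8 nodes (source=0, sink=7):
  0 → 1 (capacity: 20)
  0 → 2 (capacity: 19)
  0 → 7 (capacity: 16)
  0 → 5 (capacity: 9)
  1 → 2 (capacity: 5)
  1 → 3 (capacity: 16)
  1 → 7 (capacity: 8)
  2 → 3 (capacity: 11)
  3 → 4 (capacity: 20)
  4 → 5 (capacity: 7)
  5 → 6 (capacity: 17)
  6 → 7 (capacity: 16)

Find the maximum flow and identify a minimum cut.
Max flow = 40, Min cut edges: (0,7), (1,7), (6,7)

Maximum flow: 40
Minimum cut: (0,7), (1,7), (6,7)
Partition: S = [0, 1, 2, 3, 4, 5, 6], T = [7]

Max-flow min-cut theorem verified: both equal 40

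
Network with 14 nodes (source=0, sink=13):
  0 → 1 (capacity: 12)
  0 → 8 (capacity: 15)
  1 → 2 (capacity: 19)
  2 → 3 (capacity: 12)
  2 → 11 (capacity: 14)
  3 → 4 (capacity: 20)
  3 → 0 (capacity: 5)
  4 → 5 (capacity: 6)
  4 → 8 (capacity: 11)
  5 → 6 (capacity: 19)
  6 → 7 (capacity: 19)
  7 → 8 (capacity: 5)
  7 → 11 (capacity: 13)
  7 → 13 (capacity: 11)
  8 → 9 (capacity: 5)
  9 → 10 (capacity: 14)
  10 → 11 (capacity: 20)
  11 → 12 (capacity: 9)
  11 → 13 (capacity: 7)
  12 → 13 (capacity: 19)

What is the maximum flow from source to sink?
Maximum flow = 17

Max flow: 17

Flow assignment:
  0 → 1: 12/12
  0 → 8: 5/15
  1 → 2: 12/19
  2 → 3: 1/12
  2 → 11: 11/14
  3 → 4: 1/20
  4 → 5: 1/6
  5 → 6: 1/19
  6 → 7: 1/19
  7 → 13: 1/11
  8 → 9: 5/5
  9 → 10: 5/14
  10 → 11: 5/20
  11 → 12: 9/9
  11 → 13: 7/7
  12 → 13: 9/19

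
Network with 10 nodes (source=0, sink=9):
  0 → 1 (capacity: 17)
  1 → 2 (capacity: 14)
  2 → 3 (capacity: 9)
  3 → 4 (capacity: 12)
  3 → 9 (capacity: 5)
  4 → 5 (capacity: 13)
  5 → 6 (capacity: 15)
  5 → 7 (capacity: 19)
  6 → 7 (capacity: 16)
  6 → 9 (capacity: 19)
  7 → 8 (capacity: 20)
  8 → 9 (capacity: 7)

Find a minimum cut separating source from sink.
Min cut value = 9, edges: (2,3)

Min cut value: 9
Partition: S = [0, 1, 2], T = [3, 4, 5, 6, 7, 8, 9]
Cut edges: (2,3)

By max-flow min-cut theorem, max flow = min cut = 9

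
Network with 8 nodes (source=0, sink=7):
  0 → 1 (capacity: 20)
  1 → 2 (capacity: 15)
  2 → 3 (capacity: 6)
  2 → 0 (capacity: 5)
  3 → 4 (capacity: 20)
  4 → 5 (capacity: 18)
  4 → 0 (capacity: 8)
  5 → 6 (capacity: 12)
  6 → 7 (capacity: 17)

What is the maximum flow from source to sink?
Maximum flow = 6

Max flow: 6

Flow assignment:
  0 → 1: 11/20
  1 → 2: 11/15
  2 → 3: 6/6
  2 → 0: 5/5
  3 → 4: 6/20
  4 → 5: 6/18
  5 → 6: 6/12
  6 → 7: 6/17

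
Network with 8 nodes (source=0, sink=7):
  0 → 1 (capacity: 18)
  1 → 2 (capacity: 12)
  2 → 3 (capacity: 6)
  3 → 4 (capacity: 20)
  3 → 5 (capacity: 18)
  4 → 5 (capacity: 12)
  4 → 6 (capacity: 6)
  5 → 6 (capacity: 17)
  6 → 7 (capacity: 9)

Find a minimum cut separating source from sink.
Min cut value = 6, edges: (2,3)

Min cut value: 6
Partition: S = [0, 1, 2], T = [3, 4, 5, 6, 7]
Cut edges: (2,3)

By max-flow min-cut theorem, max flow = min cut = 6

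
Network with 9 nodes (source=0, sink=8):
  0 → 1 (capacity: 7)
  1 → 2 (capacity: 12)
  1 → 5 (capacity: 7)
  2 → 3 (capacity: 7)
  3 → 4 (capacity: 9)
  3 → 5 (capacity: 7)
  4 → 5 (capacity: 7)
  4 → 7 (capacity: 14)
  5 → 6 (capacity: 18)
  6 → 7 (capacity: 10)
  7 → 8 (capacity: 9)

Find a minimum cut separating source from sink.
Min cut value = 7, edges: (0,1)

Min cut value: 7
Partition: S = [0], T = [1, 2, 3, 4, 5, 6, 7, 8]
Cut edges: (0,1)

By max-flow min-cut theorem, max flow = min cut = 7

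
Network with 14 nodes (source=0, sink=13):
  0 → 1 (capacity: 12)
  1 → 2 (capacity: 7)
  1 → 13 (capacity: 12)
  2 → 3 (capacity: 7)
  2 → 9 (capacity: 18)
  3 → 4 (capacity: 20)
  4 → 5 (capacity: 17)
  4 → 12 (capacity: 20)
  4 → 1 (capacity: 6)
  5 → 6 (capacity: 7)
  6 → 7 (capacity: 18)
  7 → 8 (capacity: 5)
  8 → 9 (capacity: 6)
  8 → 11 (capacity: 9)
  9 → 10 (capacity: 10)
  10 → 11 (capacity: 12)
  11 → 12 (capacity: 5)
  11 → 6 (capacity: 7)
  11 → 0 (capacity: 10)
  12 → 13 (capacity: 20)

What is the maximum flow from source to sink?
Maximum flow = 12

Max flow: 12

Flow assignment:
  0 → 1: 12/12
  1 → 13: 12/12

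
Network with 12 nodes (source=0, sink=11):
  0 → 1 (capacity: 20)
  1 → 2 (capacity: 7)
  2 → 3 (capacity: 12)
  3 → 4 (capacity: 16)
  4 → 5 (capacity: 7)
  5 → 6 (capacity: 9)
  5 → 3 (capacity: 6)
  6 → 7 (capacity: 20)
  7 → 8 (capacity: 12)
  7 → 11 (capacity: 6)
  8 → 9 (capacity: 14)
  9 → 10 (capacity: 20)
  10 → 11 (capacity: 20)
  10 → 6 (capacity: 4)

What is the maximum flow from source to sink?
Maximum flow = 7

Max flow: 7

Flow assignment:
  0 → 1: 7/20
  1 → 2: 7/7
  2 → 3: 7/12
  3 → 4: 7/16
  4 → 5: 7/7
  5 → 6: 7/9
  6 → 7: 7/20
  7 → 8: 1/12
  7 → 11: 6/6
  8 → 9: 1/14
  9 → 10: 1/20
  10 → 11: 1/20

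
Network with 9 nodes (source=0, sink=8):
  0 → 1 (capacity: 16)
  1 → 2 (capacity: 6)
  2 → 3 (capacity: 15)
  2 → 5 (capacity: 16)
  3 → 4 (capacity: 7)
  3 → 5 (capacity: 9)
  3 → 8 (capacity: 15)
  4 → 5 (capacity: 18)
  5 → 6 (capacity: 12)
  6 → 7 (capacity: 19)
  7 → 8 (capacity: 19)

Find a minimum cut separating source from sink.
Min cut value = 6, edges: (1,2)

Min cut value: 6
Partition: S = [0, 1], T = [2, 3, 4, 5, 6, 7, 8]
Cut edges: (1,2)

By max-flow min-cut theorem, max flow = min cut = 6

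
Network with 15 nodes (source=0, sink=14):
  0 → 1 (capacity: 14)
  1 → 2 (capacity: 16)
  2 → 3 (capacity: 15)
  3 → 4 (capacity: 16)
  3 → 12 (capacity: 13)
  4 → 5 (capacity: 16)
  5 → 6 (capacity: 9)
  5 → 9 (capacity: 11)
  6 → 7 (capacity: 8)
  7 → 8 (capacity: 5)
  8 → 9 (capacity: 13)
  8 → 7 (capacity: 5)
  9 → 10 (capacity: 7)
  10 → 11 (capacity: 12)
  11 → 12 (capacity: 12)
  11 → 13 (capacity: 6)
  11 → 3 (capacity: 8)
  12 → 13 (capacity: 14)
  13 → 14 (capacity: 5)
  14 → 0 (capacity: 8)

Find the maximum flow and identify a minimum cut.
Max flow = 5, Min cut edges: (13,14)

Maximum flow: 5
Minimum cut: (13,14)
Partition: S = [0, 1, 2, 3, 4, 5, 6, 7, 8, 9, 10, 11, 12, 13], T = [14]

Max-flow min-cut theorem verified: both equal 5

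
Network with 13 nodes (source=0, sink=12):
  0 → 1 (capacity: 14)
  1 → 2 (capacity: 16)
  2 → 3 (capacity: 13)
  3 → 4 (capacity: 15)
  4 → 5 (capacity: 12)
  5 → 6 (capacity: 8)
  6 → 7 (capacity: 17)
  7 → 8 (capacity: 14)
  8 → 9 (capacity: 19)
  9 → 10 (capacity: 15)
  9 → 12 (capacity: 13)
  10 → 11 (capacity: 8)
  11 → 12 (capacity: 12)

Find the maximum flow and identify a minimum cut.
Max flow = 8, Min cut edges: (5,6)

Maximum flow: 8
Minimum cut: (5,6)
Partition: S = [0, 1, 2, 3, 4, 5], T = [6, 7, 8, 9, 10, 11, 12]

Max-flow min-cut theorem verified: both equal 8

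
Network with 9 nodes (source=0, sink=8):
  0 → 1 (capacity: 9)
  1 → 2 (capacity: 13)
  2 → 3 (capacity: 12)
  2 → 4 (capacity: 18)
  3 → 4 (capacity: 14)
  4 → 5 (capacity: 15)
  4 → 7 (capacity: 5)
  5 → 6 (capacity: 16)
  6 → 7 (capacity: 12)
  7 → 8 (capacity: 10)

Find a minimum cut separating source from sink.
Min cut value = 9, edges: (0,1)

Min cut value: 9
Partition: S = [0], T = [1, 2, 3, 4, 5, 6, 7, 8]
Cut edges: (0,1)

By max-flow min-cut theorem, max flow = min cut = 9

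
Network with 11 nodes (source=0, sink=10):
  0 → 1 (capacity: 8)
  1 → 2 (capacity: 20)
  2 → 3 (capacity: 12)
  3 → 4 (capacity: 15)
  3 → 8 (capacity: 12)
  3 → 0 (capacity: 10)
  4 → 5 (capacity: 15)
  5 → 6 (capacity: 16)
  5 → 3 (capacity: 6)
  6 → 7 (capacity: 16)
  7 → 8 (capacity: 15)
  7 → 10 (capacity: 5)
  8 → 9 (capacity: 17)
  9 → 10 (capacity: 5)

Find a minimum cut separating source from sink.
Min cut value = 8, edges: (0,1)

Min cut value: 8
Partition: S = [0], T = [1, 2, 3, 4, 5, 6, 7, 8, 9, 10]
Cut edges: (0,1)

By max-flow min-cut theorem, max flow = min cut = 8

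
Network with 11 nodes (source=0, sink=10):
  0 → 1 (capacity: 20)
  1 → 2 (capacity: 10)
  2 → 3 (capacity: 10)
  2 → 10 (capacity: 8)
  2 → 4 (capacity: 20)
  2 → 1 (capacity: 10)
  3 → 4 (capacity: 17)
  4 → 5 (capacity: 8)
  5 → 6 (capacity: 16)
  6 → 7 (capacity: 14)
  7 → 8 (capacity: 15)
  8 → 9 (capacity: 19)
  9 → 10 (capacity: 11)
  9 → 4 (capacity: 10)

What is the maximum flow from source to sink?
Maximum flow = 10

Max flow: 10

Flow assignment:
  0 → 1: 10/20
  1 → 2: 10/10
  2 → 10: 8/8
  2 → 4: 2/20
  4 → 5: 2/8
  5 → 6: 2/16
  6 → 7: 2/14
  7 → 8: 2/15
  8 → 9: 2/19
  9 → 10: 2/11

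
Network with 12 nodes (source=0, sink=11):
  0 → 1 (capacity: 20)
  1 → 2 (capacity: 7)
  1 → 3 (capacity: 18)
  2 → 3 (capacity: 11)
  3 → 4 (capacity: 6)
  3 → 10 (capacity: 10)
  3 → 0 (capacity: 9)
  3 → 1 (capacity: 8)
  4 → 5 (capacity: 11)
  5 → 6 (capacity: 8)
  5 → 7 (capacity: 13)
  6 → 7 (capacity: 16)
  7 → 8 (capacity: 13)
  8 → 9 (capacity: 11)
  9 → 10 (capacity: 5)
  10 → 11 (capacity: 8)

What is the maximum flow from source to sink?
Maximum flow = 8

Max flow: 8

Flow assignment:
  0 → 1: 16/20
  1 → 2: 7/7
  1 → 3: 9/18
  2 → 3: 7/11
  3 → 4: 5/6
  3 → 10: 3/10
  3 → 0: 8/9
  4 → 5: 5/11
  5 → 7: 5/13
  7 → 8: 5/13
  8 → 9: 5/11
  9 → 10: 5/5
  10 → 11: 8/8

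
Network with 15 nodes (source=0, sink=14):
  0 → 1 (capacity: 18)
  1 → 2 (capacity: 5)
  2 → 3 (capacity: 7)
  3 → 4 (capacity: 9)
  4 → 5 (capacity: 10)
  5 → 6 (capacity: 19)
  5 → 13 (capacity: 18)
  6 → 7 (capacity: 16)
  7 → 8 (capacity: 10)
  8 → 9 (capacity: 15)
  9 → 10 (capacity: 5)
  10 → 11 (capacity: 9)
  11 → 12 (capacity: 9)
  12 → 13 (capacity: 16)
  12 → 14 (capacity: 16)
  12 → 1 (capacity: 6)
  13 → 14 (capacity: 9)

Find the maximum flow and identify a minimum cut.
Max flow = 5, Min cut edges: (1,2)

Maximum flow: 5
Minimum cut: (1,2)
Partition: S = [0, 1], T = [2, 3, 4, 5, 6, 7, 8, 9, 10, 11, 12, 13, 14]

Max-flow min-cut theorem verified: both equal 5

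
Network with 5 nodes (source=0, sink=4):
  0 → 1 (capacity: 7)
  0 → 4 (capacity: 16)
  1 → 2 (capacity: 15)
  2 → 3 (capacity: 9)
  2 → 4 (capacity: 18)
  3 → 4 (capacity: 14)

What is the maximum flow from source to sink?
Maximum flow = 23

Max flow: 23

Flow assignment:
  0 → 1: 7/7
  0 → 4: 16/16
  1 → 2: 7/15
  2 → 4: 7/18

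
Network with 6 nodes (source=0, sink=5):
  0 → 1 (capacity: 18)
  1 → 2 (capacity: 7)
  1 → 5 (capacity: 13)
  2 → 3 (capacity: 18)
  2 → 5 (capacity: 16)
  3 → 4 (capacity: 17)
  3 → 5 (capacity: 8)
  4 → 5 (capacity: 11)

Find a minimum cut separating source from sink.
Min cut value = 18, edges: (0,1)

Min cut value: 18
Partition: S = [0], T = [1, 2, 3, 4, 5]
Cut edges: (0,1)

By max-flow min-cut theorem, max flow = min cut = 18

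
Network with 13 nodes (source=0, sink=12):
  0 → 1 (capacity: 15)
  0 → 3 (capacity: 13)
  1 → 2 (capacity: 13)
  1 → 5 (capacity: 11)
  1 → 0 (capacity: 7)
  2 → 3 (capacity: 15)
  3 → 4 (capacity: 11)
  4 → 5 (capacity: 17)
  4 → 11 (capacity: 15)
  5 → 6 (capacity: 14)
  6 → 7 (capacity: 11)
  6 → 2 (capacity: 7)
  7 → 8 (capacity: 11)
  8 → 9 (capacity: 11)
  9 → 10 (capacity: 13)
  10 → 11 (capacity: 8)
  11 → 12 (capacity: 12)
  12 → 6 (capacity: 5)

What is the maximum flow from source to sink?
Maximum flow = 12

Max flow: 12

Flow assignment:
  0 → 1: 11/15
  0 → 3: 1/13
  1 → 5: 11/11
  2 → 3: 3/15
  3 → 4: 4/11
  4 → 11: 4/15
  5 → 6: 11/14
  6 → 7: 8/11
  6 → 2: 3/7
  7 → 8: 8/11
  8 → 9: 8/11
  9 → 10: 8/13
  10 → 11: 8/8
  11 → 12: 12/12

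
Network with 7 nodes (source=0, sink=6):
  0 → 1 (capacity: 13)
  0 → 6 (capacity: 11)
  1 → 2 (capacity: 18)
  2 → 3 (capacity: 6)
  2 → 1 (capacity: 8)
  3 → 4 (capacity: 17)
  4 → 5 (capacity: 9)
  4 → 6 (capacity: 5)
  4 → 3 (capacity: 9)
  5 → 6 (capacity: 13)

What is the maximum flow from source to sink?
Maximum flow = 17

Max flow: 17

Flow assignment:
  0 → 1: 6/13
  0 → 6: 11/11
  1 → 2: 6/18
  2 → 3: 6/6
  3 → 4: 6/17
  4 → 5: 1/9
  4 → 6: 5/5
  5 → 6: 1/13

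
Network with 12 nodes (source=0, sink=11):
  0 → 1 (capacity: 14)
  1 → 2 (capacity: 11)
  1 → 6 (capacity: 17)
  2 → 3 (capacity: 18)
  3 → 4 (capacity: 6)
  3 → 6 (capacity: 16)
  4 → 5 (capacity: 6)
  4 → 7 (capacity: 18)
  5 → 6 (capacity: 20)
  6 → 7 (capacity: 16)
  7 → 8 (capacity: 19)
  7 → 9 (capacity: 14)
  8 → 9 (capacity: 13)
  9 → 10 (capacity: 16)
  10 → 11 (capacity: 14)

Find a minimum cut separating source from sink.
Min cut value = 14, edges: (10,11)

Min cut value: 14
Partition: S = [0, 1, 2, 3, 4, 5, 6, 7, 8, 9, 10], T = [11]
Cut edges: (10,11)

By max-flow min-cut theorem, max flow = min cut = 14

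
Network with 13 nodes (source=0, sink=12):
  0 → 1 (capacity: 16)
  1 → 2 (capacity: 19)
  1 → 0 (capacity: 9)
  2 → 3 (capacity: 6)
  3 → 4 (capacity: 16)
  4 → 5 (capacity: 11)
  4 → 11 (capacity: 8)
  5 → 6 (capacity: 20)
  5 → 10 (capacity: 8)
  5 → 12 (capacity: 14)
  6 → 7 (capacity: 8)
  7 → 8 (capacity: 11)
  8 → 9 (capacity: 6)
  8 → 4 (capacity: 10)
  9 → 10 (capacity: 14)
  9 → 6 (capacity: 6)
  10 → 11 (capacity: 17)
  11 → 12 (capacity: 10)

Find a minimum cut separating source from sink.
Min cut value = 6, edges: (2,3)

Min cut value: 6
Partition: S = [0, 1, 2], T = [3, 4, 5, 6, 7, 8, 9, 10, 11, 12]
Cut edges: (2,3)

By max-flow min-cut theorem, max flow = min cut = 6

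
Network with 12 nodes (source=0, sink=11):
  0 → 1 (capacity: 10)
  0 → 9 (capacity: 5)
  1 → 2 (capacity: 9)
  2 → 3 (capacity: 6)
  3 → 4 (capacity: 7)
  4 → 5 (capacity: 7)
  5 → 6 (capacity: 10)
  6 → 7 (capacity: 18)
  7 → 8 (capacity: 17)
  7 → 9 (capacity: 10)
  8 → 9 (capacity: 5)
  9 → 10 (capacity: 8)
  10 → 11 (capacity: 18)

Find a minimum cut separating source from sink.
Min cut value = 8, edges: (9,10)

Min cut value: 8
Partition: S = [0, 1, 2, 3, 4, 5, 6, 7, 8, 9], T = [10, 11]
Cut edges: (9,10)

By max-flow min-cut theorem, max flow = min cut = 8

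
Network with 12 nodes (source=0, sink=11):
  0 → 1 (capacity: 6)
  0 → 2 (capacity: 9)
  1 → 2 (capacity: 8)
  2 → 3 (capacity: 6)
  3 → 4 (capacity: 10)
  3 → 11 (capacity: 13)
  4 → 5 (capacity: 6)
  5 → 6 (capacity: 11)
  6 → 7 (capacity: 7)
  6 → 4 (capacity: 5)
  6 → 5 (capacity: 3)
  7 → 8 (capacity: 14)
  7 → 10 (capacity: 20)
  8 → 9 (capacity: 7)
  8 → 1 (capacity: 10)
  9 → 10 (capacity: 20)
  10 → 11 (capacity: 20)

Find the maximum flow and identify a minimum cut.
Max flow = 6, Min cut edges: (2,3)

Maximum flow: 6
Minimum cut: (2,3)
Partition: S = [0, 1, 2], T = [3, 4, 5, 6, 7, 8, 9, 10, 11]

Max-flow min-cut theorem verified: both equal 6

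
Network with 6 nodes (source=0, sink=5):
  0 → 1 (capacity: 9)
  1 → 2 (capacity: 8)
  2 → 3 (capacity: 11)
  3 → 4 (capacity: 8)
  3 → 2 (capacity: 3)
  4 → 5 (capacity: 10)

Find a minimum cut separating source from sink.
Min cut value = 8, edges: (3,4)

Min cut value: 8
Partition: S = [0, 1, 2, 3], T = [4, 5]
Cut edges: (3,4)

By max-flow min-cut theorem, max flow = min cut = 8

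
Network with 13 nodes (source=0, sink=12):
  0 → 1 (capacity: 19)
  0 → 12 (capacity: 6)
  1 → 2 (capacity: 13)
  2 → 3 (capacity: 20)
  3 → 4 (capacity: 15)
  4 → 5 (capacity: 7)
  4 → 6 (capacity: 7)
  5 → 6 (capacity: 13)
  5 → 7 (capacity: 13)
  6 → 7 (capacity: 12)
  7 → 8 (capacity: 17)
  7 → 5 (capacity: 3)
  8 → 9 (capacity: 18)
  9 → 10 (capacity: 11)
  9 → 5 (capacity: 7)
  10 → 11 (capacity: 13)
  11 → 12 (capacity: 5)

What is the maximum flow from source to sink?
Maximum flow = 11

Max flow: 11

Flow assignment:
  0 → 1: 5/19
  0 → 12: 6/6
  1 → 2: 5/13
  2 → 3: 5/20
  3 → 4: 5/15
  4 → 6: 5/7
  5 → 6: 1/13
  5 → 7: 6/13
  6 → 7: 6/12
  7 → 8: 12/17
  8 → 9: 12/18
  9 → 10: 5/11
  9 → 5: 7/7
  10 → 11: 5/13
  11 → 12: 5/5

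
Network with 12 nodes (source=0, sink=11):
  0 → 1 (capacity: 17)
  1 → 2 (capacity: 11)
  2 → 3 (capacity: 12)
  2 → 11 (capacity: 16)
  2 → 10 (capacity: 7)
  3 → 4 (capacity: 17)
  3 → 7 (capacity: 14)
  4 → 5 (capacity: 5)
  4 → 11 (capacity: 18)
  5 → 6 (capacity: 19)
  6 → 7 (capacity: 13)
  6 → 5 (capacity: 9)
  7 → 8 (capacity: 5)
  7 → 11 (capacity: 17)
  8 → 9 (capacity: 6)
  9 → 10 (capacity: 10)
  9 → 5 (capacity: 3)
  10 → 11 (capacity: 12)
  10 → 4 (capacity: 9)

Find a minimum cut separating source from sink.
Min cut value = 11, edges: (1,2)

Min cut value: 11
Partition: S = [0, 1], T = [2, 3, 4, 5, 6, 7, 8, 9, 10, 11]
Cut edges: (1,2)

By max-flow min-cut theorem, max flow = min cut = 11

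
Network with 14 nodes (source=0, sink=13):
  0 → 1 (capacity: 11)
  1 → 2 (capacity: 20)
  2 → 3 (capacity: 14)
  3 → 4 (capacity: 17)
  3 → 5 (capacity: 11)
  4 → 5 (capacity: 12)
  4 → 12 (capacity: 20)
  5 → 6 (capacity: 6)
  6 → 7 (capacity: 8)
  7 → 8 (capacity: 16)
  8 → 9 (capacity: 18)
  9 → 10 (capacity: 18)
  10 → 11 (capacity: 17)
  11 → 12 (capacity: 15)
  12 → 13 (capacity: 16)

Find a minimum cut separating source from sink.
Min cut value = 11, edges: (0,1)

Min cut value: 11
Partition: S = [0], T = [1, 2, 3, 4, 5, 6, 7, 8, 9, 10, 11, 12, 13]
Cut edges: (0,1)

By max-flow min-cut theorem, max flow = min cut = 11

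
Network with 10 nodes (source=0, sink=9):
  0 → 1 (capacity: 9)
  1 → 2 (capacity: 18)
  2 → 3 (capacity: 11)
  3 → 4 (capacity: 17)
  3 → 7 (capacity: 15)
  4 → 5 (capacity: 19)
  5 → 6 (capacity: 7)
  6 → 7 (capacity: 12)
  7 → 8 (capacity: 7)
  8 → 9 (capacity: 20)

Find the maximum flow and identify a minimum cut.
Max flow = 7, Min cut edges: (7,8)

Maximum flow: 7
Minimum cut: (7,8)
Partition: S = [0, 1, 2, 3, 4, 5, 6, 7], T = [8, 9]

Max-flow min-cut theorem verified: both equal 7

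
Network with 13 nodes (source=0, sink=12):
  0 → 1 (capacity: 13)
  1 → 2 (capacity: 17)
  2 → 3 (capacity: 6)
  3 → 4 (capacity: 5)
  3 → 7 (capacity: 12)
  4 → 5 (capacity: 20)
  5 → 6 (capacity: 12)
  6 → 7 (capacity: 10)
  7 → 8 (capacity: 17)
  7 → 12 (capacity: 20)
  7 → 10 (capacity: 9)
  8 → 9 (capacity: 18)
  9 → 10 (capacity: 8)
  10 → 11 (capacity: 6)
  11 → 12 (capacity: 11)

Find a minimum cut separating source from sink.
Min cut value = 6, edges: (2,3)

Min cut value: 6
Partition: S = [0, 1, 2], T = [3, 4, 5, 6, 7, 8, 9, 10, 11, 12]
Cut edges: (2,3)

By max-flow min-cut theorem, max flow = min cut = 6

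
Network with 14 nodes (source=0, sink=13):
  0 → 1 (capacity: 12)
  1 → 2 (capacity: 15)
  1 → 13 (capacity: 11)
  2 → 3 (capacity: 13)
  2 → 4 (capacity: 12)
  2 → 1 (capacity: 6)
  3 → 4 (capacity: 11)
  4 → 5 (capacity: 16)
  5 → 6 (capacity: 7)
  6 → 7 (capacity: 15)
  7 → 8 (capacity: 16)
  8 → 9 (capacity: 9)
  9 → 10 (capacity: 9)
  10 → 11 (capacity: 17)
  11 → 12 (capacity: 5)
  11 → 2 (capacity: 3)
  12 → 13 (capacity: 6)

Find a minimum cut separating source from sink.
Min cut value = 12, edges: (0,1)

Min cut value: 12
Partition: S = [0], T = [1, 2, 3, 4, 5, 6, 7, 8, 9, 10, 11, 12, 13]
Cut edges: (0,1)

By max-flow min-cut theorem, max flow = min cut = 12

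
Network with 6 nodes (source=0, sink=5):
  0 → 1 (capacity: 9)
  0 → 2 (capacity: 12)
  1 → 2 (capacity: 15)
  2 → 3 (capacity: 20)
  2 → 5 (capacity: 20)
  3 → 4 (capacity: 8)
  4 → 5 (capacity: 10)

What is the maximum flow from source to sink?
Maximum flow = 21

Max flow: 21

Flow assignment:
  0 → 1: 9/9
  0 → 2: 12/12
  1 → 2: 9/15
  2 → 3: 1/20
  2 → 5: 20/20
  3 → 4: 1/8
  4 → 5: 1/10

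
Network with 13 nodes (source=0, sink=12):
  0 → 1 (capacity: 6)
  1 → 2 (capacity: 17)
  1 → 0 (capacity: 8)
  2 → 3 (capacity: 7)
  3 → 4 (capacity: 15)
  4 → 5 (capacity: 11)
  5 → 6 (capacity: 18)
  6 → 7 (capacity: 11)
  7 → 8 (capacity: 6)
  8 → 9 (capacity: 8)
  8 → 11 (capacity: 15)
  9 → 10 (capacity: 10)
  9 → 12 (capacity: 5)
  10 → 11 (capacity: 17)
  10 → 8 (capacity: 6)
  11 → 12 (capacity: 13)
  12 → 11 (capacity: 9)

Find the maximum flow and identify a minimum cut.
Max flow = 6, Min cut edges: (7,8)

Maximum flow: 6
Minimum cut: (7,8)
Partition: S = [0, 1, 2, 3, 4, 5, 6, 7], T = [8, 9, 10, 11, 12]

Max-flow min-cut theorem verified: both equal 6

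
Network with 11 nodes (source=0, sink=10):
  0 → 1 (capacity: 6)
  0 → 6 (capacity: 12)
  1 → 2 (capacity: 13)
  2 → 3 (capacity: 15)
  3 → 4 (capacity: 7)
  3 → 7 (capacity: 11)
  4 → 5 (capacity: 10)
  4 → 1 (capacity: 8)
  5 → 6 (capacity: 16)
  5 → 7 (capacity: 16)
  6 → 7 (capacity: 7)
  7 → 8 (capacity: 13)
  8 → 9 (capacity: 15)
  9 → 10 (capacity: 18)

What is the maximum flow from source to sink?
Maximum flow = 13

Max flow: 13

Flow assignment:
  0 → 1: 6/6
  0 → 6: 7/12
  1 → 2: 6/13
  2 → 3: 6/15
  3 → 7: 6/11
  6 → 7: 7/7
  7 → 8: 13/13
  8 → 9: 13/15
  9 → 10: 13/18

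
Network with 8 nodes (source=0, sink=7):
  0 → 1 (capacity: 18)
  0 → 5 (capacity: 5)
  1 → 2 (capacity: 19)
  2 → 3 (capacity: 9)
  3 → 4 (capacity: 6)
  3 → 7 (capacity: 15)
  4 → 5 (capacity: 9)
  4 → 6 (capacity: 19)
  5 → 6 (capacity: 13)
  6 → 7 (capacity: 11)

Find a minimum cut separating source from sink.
Min cut value = 14, edges: (0,5), (2,3)

Min cut value: 14
Partition: S = [0, 1, 2], T = [3, 4, 5, 6, 7]
Cut edges: (0,5), (2,3)

By max-flow min-cut theorem, max flow = min cut = 14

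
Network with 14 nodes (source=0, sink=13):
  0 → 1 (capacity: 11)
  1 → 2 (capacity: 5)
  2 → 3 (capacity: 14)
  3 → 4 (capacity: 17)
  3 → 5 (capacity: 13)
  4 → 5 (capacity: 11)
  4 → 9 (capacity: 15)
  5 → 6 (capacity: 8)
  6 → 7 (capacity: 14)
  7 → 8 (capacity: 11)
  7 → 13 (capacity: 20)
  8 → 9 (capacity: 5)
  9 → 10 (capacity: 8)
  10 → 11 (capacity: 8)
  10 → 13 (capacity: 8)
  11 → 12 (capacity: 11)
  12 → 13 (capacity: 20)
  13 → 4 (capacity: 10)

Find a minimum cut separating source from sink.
Min cut value = 5, edges: (1,2)

Min cut value: 5
Partition: S = [0, 1], T = [2, 3, 4, 5, 6, 7, 8, 9, 10, 11, 12, 13]
Cut edges: (1,2)

By max-flow min-cut theorem, max flow = min cut = 5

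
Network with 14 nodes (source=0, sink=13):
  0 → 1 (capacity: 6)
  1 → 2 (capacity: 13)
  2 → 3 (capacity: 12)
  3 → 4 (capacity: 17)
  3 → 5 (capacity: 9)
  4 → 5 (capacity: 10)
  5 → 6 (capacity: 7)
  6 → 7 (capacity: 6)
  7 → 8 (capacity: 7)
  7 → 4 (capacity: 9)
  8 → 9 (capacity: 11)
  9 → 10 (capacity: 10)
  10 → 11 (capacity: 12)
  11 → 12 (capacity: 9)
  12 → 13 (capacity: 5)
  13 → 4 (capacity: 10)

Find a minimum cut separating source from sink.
Min cut value = 5, edges: (12,13)

Min cut value: 5
Partition: S = [0, 1, 2, 3, 4, 5, 6, 7, 8, 9, 10, 11, 12], T = [13]
Cut edges: (12,13)

By max-flow min-cut theorem, max flow = min cut = 5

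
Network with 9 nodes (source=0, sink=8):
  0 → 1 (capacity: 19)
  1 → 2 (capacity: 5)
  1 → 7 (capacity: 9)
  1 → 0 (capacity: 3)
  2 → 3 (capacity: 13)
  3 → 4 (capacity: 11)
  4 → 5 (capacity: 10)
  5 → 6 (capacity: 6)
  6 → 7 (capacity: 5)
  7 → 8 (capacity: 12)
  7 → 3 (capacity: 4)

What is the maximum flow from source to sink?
Maximum flow = 12

Max flow: 12

Flow assignment:
  0 → 1: 12/19
  1 → 2: 5/5
  1 → 7: 7/9
  2 → 3: 5/13
  3 → 4: 5/11
  4 → 5: 5/10
  5 → 6: 5/6
  6 → 7: 5/5
  7 → 8: 12/12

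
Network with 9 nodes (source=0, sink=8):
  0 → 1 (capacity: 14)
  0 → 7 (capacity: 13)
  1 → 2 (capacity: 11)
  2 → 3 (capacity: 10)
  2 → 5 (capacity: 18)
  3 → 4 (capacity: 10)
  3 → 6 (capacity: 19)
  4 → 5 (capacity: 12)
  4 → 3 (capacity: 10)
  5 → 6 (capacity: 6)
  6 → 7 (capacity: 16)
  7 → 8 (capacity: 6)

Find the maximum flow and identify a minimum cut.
Max flow = 6, Min cut edges: (7,8)

Maximum flow: 6
Minimum cut: (7,8)
Partition: S = [0, 1, 2, 3, 4, 5, 6, 7], T = [8]

Max-flow min-cut theorem verified: both equal 6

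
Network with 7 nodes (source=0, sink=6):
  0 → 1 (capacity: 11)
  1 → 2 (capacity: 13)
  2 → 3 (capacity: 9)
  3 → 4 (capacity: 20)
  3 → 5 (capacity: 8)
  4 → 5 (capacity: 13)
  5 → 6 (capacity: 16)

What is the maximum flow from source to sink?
Maximum flow = 9

Max flow: 9

Flow assignment:
  0 → 1: 9/11
  1 → 2: 9/13
  2 → 3: 9/9
  3 → 4: 1/20
  3 → 5: 8/8
  4 → 5: 1/13
  5 → 6: 9/16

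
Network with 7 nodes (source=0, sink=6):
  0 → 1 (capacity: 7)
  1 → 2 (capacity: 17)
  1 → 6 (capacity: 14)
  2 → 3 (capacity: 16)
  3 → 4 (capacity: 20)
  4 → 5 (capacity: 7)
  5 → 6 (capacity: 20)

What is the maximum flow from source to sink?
Maximum flow = 7

Max flow: 7

Flow assignment:
  0 → 1: 7/7
  1 → 6: 7/14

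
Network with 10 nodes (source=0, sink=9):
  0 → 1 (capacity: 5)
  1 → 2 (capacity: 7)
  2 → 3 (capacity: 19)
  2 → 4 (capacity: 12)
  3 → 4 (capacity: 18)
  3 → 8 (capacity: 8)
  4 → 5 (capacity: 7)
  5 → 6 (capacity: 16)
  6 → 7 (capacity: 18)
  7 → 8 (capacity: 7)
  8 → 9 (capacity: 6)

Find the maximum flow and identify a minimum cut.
Max flow = 5, Min cut edges: (0,1)

Maximum flow: 5
Minimum cut: (0,1)
Partition: S = [0], T = [1, 2, 3, 4, 5, 6, 7, 8, 9]

Max-flow min-cut theorem verified: both equal 5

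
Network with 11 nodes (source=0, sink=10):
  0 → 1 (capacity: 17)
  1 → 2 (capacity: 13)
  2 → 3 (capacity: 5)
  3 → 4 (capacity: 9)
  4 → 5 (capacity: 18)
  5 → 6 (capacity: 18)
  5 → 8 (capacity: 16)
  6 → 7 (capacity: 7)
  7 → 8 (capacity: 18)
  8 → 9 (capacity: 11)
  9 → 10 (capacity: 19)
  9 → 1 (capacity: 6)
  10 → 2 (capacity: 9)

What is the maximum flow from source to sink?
Maximum flow = 5

Max flow: 5

Flow assignment:
  0 → 1: 5/17
  1 → 2: 5/13
  2 → 3: 5/5
  3 → 4: 5/9
  4 → 5: 5/18
  5 → 8: 5/16
  8 → 9: 5/11
  9 → 10: 5/19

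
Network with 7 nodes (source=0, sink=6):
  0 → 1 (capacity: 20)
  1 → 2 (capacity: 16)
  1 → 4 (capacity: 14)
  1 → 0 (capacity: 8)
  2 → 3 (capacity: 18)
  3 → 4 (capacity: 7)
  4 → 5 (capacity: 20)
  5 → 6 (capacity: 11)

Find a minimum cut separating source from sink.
Min cut value = 11, edges: (5,6)

Min cut value: 11
Partition: S = [0, 1, 2, 3, 4, 5], T = [6]
Cut edges: (5,6)

By max-flow min-cut theorem, max flow = min cut = 11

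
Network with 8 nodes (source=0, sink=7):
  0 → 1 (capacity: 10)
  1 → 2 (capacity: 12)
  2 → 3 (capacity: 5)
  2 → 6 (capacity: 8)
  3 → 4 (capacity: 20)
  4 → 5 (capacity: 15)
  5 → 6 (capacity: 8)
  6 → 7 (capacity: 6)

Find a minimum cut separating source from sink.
Min cut value = 6, edges: (6,7)

Min cut value: 6
Partition: S = [0, 1, 2, 3, 4, 5, 6], T = [7]
Cut edges: (6,7)

By max-flow min-cut theorem, max flow = min cut = 6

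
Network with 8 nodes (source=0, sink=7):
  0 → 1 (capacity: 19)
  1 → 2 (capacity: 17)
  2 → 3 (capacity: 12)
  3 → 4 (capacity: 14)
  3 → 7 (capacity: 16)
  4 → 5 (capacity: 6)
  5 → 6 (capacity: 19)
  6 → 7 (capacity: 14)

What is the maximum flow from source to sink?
Maximum flow = 12

Max flow: 12

Flow assignment:
  0 → 1: 12/19
  1 → 2: 12/17
  2 → 3: 12/12
  3 → 7: 12/16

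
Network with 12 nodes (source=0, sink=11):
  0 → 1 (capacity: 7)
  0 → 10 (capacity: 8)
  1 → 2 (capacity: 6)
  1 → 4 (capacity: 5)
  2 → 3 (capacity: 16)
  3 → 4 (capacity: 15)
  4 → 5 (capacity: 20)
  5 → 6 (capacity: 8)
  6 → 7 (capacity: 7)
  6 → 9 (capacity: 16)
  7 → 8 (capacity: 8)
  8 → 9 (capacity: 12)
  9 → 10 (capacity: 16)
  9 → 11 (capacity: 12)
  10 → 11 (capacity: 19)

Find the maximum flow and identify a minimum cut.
Max flow = 15, Min cut edges: (0,1), (0,10)

Maximum flow: 15
Minimum cut: (0,1), (0,10)
Partition: S = [0], T = [1, 2, 3, 4, 5, 6, 7, 8, 9, 10, 11]

Max-flow min-cut theorem verified: both equal 15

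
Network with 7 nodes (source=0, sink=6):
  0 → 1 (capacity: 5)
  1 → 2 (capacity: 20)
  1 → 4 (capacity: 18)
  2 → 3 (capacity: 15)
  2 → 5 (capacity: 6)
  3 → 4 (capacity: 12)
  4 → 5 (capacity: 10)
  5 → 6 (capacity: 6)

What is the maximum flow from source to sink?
Maximum flow = 5

Max flow: 5

Flow assignment:
  0 → 1: 5/5
  1 → 2: 5/20
  2 → 5: 5/6
  5 → 6: 5/6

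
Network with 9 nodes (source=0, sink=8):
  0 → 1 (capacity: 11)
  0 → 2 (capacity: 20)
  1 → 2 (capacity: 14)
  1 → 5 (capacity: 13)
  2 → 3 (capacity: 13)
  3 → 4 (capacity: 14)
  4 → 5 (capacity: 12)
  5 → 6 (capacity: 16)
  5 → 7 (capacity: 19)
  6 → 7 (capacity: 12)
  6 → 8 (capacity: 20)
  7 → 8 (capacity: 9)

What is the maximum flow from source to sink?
Maximum flow = 23

Max flow: 23

Flow assignment:
  0 → 1: 11/11
  0 → 2: 12/20
  1 → 5: 11/13
  2 → 3: 12/13
  3 → 4: 12/14
  4 → 5: 12/12
  5 → 6: 16/16
  5 → 7: 7/19
  6 → 8: 16/20
  7 → 8: 7/9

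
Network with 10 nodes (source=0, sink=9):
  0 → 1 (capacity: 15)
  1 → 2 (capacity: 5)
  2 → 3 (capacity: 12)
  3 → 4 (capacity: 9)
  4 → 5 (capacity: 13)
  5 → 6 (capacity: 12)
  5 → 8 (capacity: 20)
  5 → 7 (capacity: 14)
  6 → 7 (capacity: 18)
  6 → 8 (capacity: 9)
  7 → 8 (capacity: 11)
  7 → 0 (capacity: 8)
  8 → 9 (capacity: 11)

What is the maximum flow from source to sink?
Maximum flow = 5

Max flow: 5

Flow assignment:
  0 → 1: 5/15
  1 → 2: 5/5
  2 → 3: 5/12
  3 → 4: 5/9
  4 → 5: 5/13
  5 → 8: 5/20
  8 → 9: 5/11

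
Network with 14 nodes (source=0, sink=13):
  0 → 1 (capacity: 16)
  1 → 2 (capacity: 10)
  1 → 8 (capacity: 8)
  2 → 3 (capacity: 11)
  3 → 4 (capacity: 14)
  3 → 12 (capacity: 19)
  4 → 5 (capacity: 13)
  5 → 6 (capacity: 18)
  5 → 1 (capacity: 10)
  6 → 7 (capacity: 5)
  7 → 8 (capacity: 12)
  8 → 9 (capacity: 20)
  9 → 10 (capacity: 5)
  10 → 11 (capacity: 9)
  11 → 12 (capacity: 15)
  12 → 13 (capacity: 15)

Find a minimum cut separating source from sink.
Min cut value = 15, edges: (12,13)

Min cut value: 15
Partition: S = [0, 1, 2, 3, 4, 5, 6, 7, 8, 9, 10, 11, 12], T = [13]
Cut edges: (12,13)

By max-flow min-cut theorem, max flow = min cut = 15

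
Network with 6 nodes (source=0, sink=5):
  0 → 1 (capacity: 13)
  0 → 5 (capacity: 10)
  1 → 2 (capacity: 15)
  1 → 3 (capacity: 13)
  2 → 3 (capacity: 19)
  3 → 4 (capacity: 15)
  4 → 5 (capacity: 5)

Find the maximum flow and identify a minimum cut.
Max flow = 15, Min cut edges: (0,5), (4,5)

Maximum flow: 15
Minimum cut: (0,5), (4,5)
Partition: S = [0, 1, 2, 3, 4], T = [5]

Max-flow min-cut theorem verified: both equal 15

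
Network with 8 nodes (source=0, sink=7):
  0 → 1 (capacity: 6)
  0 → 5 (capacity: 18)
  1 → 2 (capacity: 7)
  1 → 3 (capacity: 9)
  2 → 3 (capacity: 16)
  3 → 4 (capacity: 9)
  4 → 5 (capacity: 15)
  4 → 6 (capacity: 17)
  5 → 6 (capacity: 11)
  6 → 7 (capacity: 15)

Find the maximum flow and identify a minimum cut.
Max flow = 15, Min cut edges: (6,7)

Maximum flow: 15
Minimum cut: (6,7)
Partition: S = [0, 1, 2, 3, 4, 5, 6], T = [7]

Max-flow min-cut theorem verified: both equal 15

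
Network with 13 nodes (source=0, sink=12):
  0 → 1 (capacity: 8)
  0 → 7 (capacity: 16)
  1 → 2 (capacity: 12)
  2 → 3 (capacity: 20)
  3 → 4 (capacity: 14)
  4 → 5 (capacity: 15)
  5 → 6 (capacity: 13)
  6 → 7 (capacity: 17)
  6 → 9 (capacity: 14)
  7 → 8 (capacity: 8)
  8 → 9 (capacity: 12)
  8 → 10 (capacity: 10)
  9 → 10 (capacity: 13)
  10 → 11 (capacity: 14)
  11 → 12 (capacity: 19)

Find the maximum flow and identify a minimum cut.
Max flow = 14, Min cut edges: (10,11)

Maximum flow: 14
Minimum cut: (10,11)
Partition: S = [0, 1, 2, 3, 4, 5, 6, 7, 8, 9, 10], T = [11, 12]

Max-flow min-cut theorem verified: both equal 14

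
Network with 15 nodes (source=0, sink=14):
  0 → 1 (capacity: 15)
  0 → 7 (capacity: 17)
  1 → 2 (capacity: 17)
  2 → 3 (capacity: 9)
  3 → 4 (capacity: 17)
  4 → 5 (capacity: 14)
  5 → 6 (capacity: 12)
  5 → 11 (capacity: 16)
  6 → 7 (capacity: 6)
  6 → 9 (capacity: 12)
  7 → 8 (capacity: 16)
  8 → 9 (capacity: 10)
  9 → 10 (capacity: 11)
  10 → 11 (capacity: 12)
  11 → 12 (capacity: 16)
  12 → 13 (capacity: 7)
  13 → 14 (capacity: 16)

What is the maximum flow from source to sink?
Maximum flow = 7

Max flow: 7

Flow assignment:
  0 → 1: 6/15
  0 → 7: 1/17
  1 → 2: 6/17
  2 → 3: 6/9
  3 → 4: 6/17
  4 → 5: 6/14
  5 → 6: 6/12
  6 → 7: 6/6
  7 → 8: 7/16
  8 → 9: 7/10
  9 → 10: 7/11
  10 → 11: 7/12
  11 → 12: 7/16
  12 → 13: 7/7
  13 → 14: 7/16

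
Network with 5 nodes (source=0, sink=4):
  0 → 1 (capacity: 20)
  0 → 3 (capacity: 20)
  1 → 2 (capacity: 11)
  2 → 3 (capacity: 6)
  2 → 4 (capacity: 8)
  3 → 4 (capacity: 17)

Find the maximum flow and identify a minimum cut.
Max flow = 25, Min cut edges: (2,4), (3,4)

Maximum flow: 25
Minimum cut: (2,4), (3,4)
Partition: S = [0, 1, 2, 3], T = [4]

Max-flow min-cut theorem verified: both equal 25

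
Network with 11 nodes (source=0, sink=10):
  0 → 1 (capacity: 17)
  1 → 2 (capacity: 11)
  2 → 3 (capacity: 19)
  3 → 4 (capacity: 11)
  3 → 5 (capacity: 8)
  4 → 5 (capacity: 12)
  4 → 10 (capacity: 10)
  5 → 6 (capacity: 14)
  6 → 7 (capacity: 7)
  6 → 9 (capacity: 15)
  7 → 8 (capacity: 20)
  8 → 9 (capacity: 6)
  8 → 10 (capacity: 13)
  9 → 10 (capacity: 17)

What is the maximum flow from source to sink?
Maximum flow = 11

Max flow: 11

Flow assignment:
  0 → 1: 11/17
  1 → 2: 11/11
  2 → 3: 11/19
  3 → 4: 11/11
  4 → 5: 1/12
  4 → 10: 10/10
  5 → 6: 1/14
  6 → 9: 1/15
  9 → 10: 1/17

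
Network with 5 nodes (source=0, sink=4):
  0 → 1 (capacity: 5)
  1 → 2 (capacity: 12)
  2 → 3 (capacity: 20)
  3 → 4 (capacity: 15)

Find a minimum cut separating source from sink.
Min cut value = 5, edges: (0,1)

Min cut value: 5
Partition: S = [0], T = [1, 2, 3, 4]
Cut edges: (0,1)

By max-flow min-cut theorem, max flow = min cut = 5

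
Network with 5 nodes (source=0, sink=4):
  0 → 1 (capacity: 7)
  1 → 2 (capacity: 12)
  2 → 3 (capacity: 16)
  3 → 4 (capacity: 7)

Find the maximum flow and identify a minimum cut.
Max flow = 7, Min cut edges: (3,4)

Maximum flow: 7
Minimum cut: (3,4)
Partition: S = [0, 1, 2, 3], T = [4]

Max-flow min-cut theorem verified: both equal 7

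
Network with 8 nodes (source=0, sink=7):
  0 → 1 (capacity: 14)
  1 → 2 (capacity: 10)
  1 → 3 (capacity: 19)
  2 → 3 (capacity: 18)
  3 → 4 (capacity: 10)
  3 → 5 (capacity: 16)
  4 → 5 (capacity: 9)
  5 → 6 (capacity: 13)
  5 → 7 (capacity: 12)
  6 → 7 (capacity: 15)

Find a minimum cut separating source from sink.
Min cut value = 14, edges: (0,1)

Min cut value: 14
Partition: S = [0], T = [1, 2, 3, 4, 5, 6, 7]
Cut edges: (0,1)

By max-flow min-cut theorem, max flow = min cut = 14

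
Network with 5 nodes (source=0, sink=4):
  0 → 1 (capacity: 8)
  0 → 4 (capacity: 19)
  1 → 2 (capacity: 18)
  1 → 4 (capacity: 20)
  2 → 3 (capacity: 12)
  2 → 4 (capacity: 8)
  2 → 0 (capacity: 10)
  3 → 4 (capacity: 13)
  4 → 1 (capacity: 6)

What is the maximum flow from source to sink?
Maximum flow = 27

Max flow: 27

Flow assignment:
  0 → 1: 8/8
  0 → 4: 19/19
  1 → 4: 8/20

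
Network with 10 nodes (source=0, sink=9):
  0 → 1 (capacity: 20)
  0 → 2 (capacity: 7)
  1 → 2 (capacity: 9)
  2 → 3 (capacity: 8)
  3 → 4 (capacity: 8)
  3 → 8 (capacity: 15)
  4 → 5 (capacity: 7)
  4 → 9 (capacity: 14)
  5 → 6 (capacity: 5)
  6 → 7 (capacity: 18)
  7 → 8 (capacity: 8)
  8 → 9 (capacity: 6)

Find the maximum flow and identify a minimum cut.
Max flow = 8, Min cut edges: (2,3)

Maximum flow: 8
Minimum cut: (2,3)
Partition: S = [0, 1, 2], T = [3, 4, 5, 6, 7, 8, 9]

Max-flow min-cut theorem verified: both equal 8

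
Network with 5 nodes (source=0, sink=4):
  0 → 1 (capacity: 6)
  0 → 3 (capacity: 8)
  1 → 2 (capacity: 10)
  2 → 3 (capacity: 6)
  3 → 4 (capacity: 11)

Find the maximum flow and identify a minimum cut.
Max flow = 11, Min cut edges: (3,4)

Maximum flow: 11
Minimum cut: (3,4)
Partition: S = [0, 1, 2, 3], T = [4]

Max-flow min-cut theorem verified: both equal 11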